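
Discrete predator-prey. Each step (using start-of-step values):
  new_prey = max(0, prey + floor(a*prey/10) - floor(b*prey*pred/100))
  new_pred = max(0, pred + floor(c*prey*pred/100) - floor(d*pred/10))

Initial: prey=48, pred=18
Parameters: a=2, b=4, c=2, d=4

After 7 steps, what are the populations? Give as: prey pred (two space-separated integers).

Step 1: prey: 48+9-34=23; pred: 18+17-7=28
Step 2: prey: 23+4-25=2; pred: 28+12-11=29
Step 3: prey: 2+0-2=0; pred: 29+1-11=19
Step 4: prey: 0+0-0=0; pred: 19+0-7=12
Step 5: prey: 0+0-0=0; pred: 12+0-4=8
Step 6: prey: 0+0-0=0; pred: 8+0-3=5
Step 7: prey: 0+0-0=0; pred: 5+0-2=3

Answer: 0 3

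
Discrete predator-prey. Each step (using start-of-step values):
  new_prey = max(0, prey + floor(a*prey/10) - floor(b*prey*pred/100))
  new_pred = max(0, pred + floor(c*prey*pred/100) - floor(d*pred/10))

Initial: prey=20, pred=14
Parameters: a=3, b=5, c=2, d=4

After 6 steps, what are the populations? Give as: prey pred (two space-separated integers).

Answer: 5 3

Derivation:
Step 1: prey: 20+6-14=12; pred: 14+5-5=14
Step 2: prey: 12+3-8=7; pred: 14+3-5=12
Step 3: prey: 7+2-4=5; pred: 12+1-4=9
Step 4: prey: 5+1-2=4; pred: 9+0-3=6
Step 5: prey: 4+1-1=4; pred: 6+0-2=4
Step 6: prey: 4+1-0=5; pred: 4+0-1=3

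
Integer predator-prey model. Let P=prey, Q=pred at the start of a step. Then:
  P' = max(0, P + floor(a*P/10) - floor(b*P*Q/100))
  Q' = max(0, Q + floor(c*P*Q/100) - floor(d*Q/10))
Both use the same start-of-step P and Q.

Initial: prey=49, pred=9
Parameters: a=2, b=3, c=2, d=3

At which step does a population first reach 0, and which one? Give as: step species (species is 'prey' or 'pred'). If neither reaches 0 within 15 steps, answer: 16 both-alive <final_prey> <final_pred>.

Step 1: prey: 49+9-13=45; pred: 9+8-2=15
Step 2: prey: 45+9-20=34; pred: 15+13-4=24
Step 3: prey: 34+6-24=16; pred: 24+16-7=33
Step 4: prey: 16+3-15=4; pred: 33+10-9=34
Step 5: prey: 4+0-4=0; pred: 34+2-10=26
First extinction: prey at step 5

Answer: 5 prey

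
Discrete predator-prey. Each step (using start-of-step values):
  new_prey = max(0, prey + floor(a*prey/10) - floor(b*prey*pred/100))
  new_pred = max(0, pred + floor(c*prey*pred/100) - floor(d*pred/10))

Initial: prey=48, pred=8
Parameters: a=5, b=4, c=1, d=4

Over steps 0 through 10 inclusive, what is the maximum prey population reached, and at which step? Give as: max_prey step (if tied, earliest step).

Step 1: prey: 48+24-15=57; pred: 8+3-3=8
Step 2: prey: 57+28-18=67; pred: 8+4-3=9
Step 3: prey: 67+33-24=76; pred: 9+6-3=12
Step 4: prey: 76+38-36=78; pred: 12+9-4=17
Step 5: prey: 78+39-53=64; pred: 17+13-6=24
Step 6: prey: 64+32-61=35; pred: 24+15-9=30
Step 7: prey: 35+17-42=10; pred: 30+10-12=28
Step 8: prey: 10+5-11=4; pred: 28+2-11=19
Step 9: prey: 4+2-3=3; pred: 19+0-7=12
Step 10: prey: 3+1-1=3; pred: 12+0-4=8
Max prey = 78 at step 4

Answer: 78 4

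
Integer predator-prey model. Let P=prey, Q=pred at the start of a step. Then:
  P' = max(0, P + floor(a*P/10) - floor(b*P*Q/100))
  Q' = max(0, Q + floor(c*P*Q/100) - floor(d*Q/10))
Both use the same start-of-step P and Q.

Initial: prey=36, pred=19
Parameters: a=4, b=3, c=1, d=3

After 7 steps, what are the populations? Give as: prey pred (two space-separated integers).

Step 1: prey: 36+14-20=30; pred: 19+6-5=20
Step 2: prey: 30+12-18=24; pred: 20+6-6=20
Step 3: prey: 24+9-14=19; pred: 20+4-6=18
Step 4: prey: 19+7-10=16; pred: 18+3-5=16
Step 5: prey: 16+6-7=15; pred: 16+2-4=14
Step 6: prey: 15+6-6=15; pred: 14+2-4=12
Step 7: prey: 15+6-5=16; pred: 12+1-3=10

Answer: 16 10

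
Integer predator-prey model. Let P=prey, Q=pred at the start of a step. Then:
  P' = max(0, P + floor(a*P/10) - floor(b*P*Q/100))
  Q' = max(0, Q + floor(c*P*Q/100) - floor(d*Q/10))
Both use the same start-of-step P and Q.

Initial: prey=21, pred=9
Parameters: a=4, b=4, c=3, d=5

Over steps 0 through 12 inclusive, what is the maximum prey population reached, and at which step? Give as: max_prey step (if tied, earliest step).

Answer: 22 1

Derivation:
Step 1: prey: 21+8-7=22; pred: 9+5-4=10
Step 2: prey: 22+8-8=22; pred: 10+6-5=11
Step 3: prey: 22+8-9=21; pred: 11+7-5=13
Step 4: prey: 21+8-10=19; pred: 13+8-6=15
Step 5: prey: 19+7-11=15; pred: 15+8-7=16
Step 6: prey: 15+6-9=12; pred: 16+7-8=15
Step 7: prey: 12+4-7=9; pred: 15+5-7=13
Step 8: prey: 9+3-4=8; pred: 13+3-6=10
Step 9: prey: 8+3-3=8; pred: 10+2-5=7
Step 10: prey: 8+3-2=9; pred: 7+1-3=5
Step 11: prey: 9+3-1=11; pred: 5+1-2=4
Step 12: prey: 11+4-1=14; pred: 4+1-2=3
Max prey = 22 at step 1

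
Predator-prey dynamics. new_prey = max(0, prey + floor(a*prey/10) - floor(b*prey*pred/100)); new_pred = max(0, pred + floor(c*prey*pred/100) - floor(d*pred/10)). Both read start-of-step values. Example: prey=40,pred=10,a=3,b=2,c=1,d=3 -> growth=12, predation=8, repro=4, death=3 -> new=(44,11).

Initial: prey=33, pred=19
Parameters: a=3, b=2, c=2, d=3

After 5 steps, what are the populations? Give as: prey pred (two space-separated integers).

Answer: 4 33

Derivation:
Step 1: prey: 33+9-12=30; pred: 19+12-5=26
Step 2: prey: 30+9-15=24; pred: 26+15-7=34
Step 3: prey: 24+7-16=15; pred: 34+16-10=40
Step 4: prey: 15+4-12=7; pred: 40+12-12=40
Step 5: prey: 7+2-5=4; pred: 40+5-12=33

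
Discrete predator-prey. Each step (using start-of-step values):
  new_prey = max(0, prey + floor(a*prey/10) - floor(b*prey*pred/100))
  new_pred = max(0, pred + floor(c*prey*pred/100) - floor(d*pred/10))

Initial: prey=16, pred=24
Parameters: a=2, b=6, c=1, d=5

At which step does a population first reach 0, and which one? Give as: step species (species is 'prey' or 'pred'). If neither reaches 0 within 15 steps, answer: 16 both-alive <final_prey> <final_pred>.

Answer: 1 prey

Derivation:
Step 1: prey: 16+3-23=0; pred: 24+3-12=15
First extinction: prey at step 1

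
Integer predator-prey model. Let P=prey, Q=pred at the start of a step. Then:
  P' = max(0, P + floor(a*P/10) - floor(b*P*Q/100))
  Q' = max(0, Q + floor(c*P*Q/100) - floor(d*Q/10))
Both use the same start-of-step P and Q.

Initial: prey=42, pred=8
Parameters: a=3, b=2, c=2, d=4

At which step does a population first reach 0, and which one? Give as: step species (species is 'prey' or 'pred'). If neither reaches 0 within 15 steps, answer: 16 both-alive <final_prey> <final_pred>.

Answer: 7 prey

Derivation:
Step 1: prey: 42+12-6=48; pred: 8+6-3=11
Step 2: prey: 48+14-10=52; pred: 11+10-4=17
Step 3: prey: 52+15-17=50; pred: 17+17-6=28
Step 4: prey: 50+15-28=37; pred: 28+28-11=45
Step 5: prey: 37+11-33=15; pred: 45+33-18=60
Step 6: prey: 15+4-18=1; pred: 60+18-24=54
Step 7: prey: 1+0-1=0; pred: 54+1-21=34
First extinction: prey at step 7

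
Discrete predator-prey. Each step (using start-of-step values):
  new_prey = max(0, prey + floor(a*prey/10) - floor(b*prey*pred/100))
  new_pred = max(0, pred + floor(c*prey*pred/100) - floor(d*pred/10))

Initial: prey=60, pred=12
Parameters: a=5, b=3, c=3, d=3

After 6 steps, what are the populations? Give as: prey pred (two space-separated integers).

Answer: 0 56

Derivation:
Step 1: prey: 60+30-21=69; pred: 12+21-3=30
Step 2: prey: 69+34-62=41; pred: 30+62-9=83
Step 3: prey: 41+20-102=0; pred: 83+102-24=161
Step 4: prey: 0+0-0=0; pred: 161+0-48=113
Step 5: prey: 0+0-0=0; pred: 113+0-33=80
Step 6: prey: 0+0-0=0; pred: 80+0-24=56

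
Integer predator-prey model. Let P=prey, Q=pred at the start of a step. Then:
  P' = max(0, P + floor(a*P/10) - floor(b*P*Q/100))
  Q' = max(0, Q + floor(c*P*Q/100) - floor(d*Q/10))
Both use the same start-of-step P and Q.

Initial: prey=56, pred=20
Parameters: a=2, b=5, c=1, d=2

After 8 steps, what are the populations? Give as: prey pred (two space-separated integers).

Step 1: prey: 56+11-56=11; pred: 20+11-4=27
Step 2: prey: 11+2-14=0; pred: 27+2-5=24
Step 3: prey: 0+0-0=0; pred: 24+0-4=20
Step 4: prey: 0+0-0=0; pred: 20+0-4=16
Step 5: prey: 0+0-0=0; pred: 16+0-3=13
Step 6: prey: 0+0-0=0; pred: 13+0-2=11
Step 7: prey: 0+0-0=0; pred: 11+0-2=9
Step 8: prey: 0+0-0=0; pred: 9+0-1=8

Answer: 0 8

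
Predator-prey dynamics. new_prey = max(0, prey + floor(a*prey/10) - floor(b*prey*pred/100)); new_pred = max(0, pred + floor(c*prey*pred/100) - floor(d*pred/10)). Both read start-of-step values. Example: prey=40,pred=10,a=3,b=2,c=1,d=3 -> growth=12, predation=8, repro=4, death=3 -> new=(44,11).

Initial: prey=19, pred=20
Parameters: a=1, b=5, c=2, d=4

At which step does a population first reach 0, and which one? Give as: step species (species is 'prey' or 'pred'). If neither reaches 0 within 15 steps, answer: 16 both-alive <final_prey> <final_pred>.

Answer: 16 both-alive 1 2

Derivation:
Step 1: prey: 19+1-19=1; pred: 20+7-8=19
Step 2: prey: 1+0-0=1; pred: 19+0-7=12
Step 3: prey: 1+0-0=1; pred: 12+0-4=8
Step 4: prey: 1+0-0=1; pred: 8+0-3=5
Step 5: prey: 1+0-0=1; pred: 5+0-2=3
Step 6: prey: 1+0-0=1; pred: 3+0-1=2
Step 7: prey: 1+0-0=1; pred: 2+0-0=2
Steps 8-15: state stable at prey=1, pred=2 (no change)
No extinction within 15 steps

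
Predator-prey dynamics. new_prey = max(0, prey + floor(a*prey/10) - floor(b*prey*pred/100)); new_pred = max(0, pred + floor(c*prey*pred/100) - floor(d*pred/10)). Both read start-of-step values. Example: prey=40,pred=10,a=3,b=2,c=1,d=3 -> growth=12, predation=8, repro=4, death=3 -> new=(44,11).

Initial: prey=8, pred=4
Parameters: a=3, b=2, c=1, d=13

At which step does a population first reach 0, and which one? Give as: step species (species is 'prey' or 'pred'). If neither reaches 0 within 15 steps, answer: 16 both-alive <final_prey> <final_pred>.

Answer: 1 pred

Derivation:
Step 1: prey: 8+2-0=10; pred: 4+0-5=0
First extinction: pred at step 1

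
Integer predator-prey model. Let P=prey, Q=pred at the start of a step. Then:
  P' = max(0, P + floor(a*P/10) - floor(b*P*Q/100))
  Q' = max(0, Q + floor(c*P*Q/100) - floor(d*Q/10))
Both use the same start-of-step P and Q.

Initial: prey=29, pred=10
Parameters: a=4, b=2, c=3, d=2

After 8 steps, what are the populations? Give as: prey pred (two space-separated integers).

Step 1: prey: 29+11-5=35; pred: 10+8-2=16
Step 2: prey: 35+14-11=38; pred: 16+16-3=29
Step 3: prey: 38+15-22=31; pred: 29+33-5=57
Step 4: prey: 31+12-35=8; pred: 57+53-11=99
Step 5: prey: 8+3-15=0; pred: 99+23-19=103
Step 6: prey: 0+0-0=0; pred: 103+0-20=83
Step 7: prey: 0+0-0=0; pred: 83+0-16=67
Step 8: prey: 0+0-0=0; pred: 67+0-13=54

Answer: 0 54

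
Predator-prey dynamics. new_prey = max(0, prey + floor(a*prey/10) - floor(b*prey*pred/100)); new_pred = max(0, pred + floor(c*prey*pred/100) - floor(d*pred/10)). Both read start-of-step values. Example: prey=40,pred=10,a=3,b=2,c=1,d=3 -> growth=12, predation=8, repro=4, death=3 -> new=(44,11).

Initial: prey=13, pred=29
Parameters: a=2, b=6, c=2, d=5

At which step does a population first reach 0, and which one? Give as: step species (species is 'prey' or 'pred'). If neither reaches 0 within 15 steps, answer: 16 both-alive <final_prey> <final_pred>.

Step 1: prey: 13+2-22=0; pred: 29+7-14=22
First extinction: prey at step 1

Answer: 1 prey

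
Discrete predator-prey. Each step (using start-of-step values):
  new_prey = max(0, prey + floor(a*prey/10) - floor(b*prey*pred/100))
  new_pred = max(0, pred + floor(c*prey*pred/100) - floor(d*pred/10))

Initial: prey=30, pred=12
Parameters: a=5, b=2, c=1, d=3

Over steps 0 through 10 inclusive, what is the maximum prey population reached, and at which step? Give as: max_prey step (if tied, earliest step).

Step 1: prey: 30+15-7=38; pred: 12+3-3=12
Step 2: prey: 38+19-9=48; pred: 12+4-3=13
Step 3: prey: 48+24-12=60; pred: 13+6-3=16
Step 4: prey: 60+30-19=71; pred: 16+9-4=21
Step 5: prey: 71+35-29=77; pred: 21+14-6=29
Step 6: prey: 77+38-44=71; pred: 29+22-8=43
Step 7: prey: 71+35-61=45; pred: 43+30-12=61
Step 8: prey: 45+22-54=13; pred: 61+27-18=70
Step 9: prey: 13+6-18=1; pred: 70+9-21=58
Step 10: prey: 1+0-1=0; pred: 58+0-17=41
Max prey = 77 at step 5

Answer: 77 5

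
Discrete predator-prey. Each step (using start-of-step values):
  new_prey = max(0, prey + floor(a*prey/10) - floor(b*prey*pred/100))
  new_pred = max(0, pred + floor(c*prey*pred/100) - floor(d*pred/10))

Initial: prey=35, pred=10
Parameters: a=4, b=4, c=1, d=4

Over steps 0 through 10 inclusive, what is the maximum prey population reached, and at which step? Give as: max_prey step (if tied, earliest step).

Step 1: prey: 35+14-14=35; pred: 10+3-4=9
Step 2: prey: 35+14-12=37; pred: 9+3-3=9
Step 3: prey: 37+14-13=38; pred: 9+3-3=9
Step 4: prey: 38+15-13=40; pred: 9+3-3=9
Step 5: prey: 40+16-14=42; pred: 9+3-3=9
Step 6: prey: 42+16-15=43; pred: 9+3-3=9
Step 7: prey: 43+17-15=45; pred: 9+3-3=9
Step 8: prey: 45+18-16=47; pred: 9+4-3=10
Step 9: prey: 47+18-18=47; pred: 10+4-4=10
Step 10: prey: 47+18-18=47; pred: 10+4-4=10
Max prey = 47 at step 8

Answer: 47 8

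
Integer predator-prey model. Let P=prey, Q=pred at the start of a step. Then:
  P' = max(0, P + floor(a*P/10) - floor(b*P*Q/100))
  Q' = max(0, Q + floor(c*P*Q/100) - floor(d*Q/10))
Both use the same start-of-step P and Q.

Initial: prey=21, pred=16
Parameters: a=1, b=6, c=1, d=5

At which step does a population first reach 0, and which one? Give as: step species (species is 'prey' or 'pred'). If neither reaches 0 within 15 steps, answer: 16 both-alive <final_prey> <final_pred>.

Step 1: prey: 21+2-20=3; pred: 16+3-8=11
Step 2: prey: 3+0-1=2; pred: 11+0-5=6
Step 3: prey: 2+0-0=2; pred: 6+0-3=3
Step 4: prey: 2+0-0=2; pred: 3+0-1=2
Step 5: prey: 2+0-0=2; pred: 2+0-1=1
Step 6: prey: 2+0-0=2; pred: 1+0-0=1
Steps 7-15: state stable at prey=2, pred=1 (no change)
No extinction within 15 steps

Answer: 16 both-alive 2 1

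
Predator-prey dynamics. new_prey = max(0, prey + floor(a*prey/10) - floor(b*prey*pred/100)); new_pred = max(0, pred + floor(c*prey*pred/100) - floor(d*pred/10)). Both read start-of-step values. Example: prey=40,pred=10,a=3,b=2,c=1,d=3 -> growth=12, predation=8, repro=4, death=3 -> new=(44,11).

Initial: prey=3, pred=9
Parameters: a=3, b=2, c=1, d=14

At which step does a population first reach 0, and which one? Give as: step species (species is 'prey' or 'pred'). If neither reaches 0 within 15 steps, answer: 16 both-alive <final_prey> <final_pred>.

Answer: 1 pred

Derivation:
Step 1: prey: 3+0-0=3; pred: 9+0-12=0
First extinction: pred at step 1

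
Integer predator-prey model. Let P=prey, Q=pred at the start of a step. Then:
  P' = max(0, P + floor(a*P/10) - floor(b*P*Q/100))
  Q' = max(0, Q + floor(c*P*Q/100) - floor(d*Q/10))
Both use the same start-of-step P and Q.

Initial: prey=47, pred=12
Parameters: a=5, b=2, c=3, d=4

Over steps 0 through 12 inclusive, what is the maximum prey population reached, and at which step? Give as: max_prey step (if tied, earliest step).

Step 1: prey: 47+23-11=59; pred: 12+16-4=24
Step 2: prey: 59+29-28=60; pred: 24+42-9=57
Step 3: prey: 60+30-68=22; pred: 57+102-22=137
Step 4: prey: 22+11-60=0; pred: 137+90-54=173
Step 5: prey: 0+0-0=0; pred: 173+0-69=104
Step 6: prey: 0+0-0=0; pred: 104+0-41=63
Step 7: prey: 0+0-0=0; pred: 63+0-25=38
Step 8: prey: 0+0-0=0; pred: 38+0-15=23
Step 9: prey: 0+0-0=0; pred: 23+0-9=14
Step 10: prey: 0+0-0=0; pred: 14+0-5=9
Step 11: prey: 0+0-0=0; pred: 9+0-3=6
Step 12: prey: 0+0-0=0; pred: 6+0-2=4
Max prey = 60 at step 2

Answer: 60 2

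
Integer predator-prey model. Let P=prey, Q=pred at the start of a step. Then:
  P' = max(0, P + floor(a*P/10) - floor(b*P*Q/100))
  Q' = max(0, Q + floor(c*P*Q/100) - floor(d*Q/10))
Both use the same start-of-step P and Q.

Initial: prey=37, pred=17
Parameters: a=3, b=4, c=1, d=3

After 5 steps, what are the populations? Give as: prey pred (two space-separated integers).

Step 1: prey: 37+11-25=23; pred: 17+6-5=18
Step 2: prey: 23+6-16=13; pred: 18+4-5=17
Step 3: prey: 13+3-8=8; pred: 17+2-5=14
Step 4: prey: 8+2-4=6; pred: 14+1-4=11
Step 5: prey: 6+1-2=5; pred: 11+0-3=8

Answer: 5 8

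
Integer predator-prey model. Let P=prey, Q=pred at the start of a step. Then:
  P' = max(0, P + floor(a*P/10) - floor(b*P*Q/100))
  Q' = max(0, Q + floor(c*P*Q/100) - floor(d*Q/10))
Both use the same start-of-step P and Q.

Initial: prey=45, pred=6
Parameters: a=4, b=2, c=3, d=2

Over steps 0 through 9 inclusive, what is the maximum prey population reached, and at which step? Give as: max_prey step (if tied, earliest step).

Step 1: prey: 45+18-5=58; pred: 6+8-1=13
Step 2: prey: 58+23-15=66; pred: 13+22-2=33
Step 3: prey: 66+26-43=49; pred: 33+65-6=92
Step 4: prey: 49+19-90=0; pred: 92+135-18=209
Step 5: prey: 0+0-0=0; pred: 209+0-41=168
Step 6: prey: 0+0-0=0; pred: 168+0-33=135
Step 7: prey: 0+0-0=0; pred: 135+0-27=108
Step 8: prey: 0+0-0=0; pred: 108+0-21=87
Step 9: prey: 0+0-0=0; pred: 87+0-17=70
Max prey = 66 at step 2

Answer: 66 2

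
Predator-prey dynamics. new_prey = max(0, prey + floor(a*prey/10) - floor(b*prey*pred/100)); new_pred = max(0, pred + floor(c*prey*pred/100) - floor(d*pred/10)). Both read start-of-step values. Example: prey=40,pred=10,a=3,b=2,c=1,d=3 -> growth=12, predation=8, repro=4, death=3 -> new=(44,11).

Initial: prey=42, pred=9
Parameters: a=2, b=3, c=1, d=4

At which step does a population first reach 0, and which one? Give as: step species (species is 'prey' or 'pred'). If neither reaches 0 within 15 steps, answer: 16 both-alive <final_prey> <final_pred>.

Answer: 16 both-alive 45 4

Derivation:
Step 1: prey: 42+8-11=39; pred: 9+3-3=9
Step 2: prey: 39+7-10=36; pred: 9+3-3=9
Step 3: prey: 36+7-9=34; pred: 9+3-3=9
Step 4: prey: 34+6-9=31; pred: 9+3-3=9
Step 5: prey: 31+6-8=29; pred: 9+2-3=8
Step 6: prey: 29+5-6=28; pred: 8+2-3=7
Step 7: prey: 28+5-5=28; pred: 7+1-2=6
Step 8: prey: 28+5-5=28; pred: 6+1-2=5
Step 9: prey: 28+5-4=29; pred: 5+1-2=4
Step 10: prey: 29+5-3=31; pred: 4+1-1=4
Step 11: prey: 31+6-3=34; pred: 4+1-1=4
Step 12: prey: 34+6-4=36; pred: 4+1-1=4
Step 13: prey: 36+7-4=39; pred: 4+1-1=4
Step 14: prey: 39+7-4=42; pred: 4+1-1=4
Step 15: prey: 42+8-5=45; pred: 4+1-1=4
No extinction within 15 steps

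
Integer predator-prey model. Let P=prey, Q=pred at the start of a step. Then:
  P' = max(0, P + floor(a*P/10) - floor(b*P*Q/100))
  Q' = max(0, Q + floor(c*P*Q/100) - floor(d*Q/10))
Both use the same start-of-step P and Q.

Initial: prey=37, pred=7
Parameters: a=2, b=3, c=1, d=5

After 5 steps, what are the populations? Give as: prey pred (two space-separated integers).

Step 1: prey: 37+7-7=37; pred: 7+2-3=6
Step 2: prey: 37+7-6=38; pred: 6+2-3=5
Step 3: prey: 38+7-5=40; pred: 5+1-2=4
Step 4: prey: 40+8-4=44; pred: 4+1-2=3
Step 5: prey: 44+8-3=49; pred: 3+1-1=3

Answer: 49 3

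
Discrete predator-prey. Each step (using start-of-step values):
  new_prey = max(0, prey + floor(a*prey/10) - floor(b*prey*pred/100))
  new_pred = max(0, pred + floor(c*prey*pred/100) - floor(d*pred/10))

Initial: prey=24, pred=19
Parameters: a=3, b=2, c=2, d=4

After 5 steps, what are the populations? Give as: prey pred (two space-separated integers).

Answer: 11 18

Derivation:
Step 1: prey: 24+7-9=22; pred: 19+9-7=21
Step 2: prey: 22+6-9=19; pred: 21+9-8=22
Step 3: prey: 19+5-8=16; pred: 22+8-8=22
Step 4: prey: 16+4-7=13; pred: 22+7-8=21
Step 5: prey: 13+3-5=11; pred: 21+5-8=18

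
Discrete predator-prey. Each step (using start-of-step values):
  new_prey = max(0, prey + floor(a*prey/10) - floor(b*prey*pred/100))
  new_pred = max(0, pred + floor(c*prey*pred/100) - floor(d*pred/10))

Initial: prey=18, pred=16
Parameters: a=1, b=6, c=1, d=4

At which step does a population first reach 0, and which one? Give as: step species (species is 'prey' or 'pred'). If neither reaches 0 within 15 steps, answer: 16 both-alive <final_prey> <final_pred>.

Step 1: prey: 18+1-17=2; pred: 16+2-6=12
Step 2: prey: 2+0-1=1; pred: 12+0-4=8
Step 3: prey: 1+0-0=1; pred: 8+0-3=5
Step 4: prey: 1+0-0=1; pred: 5+0-2=3
Step 5: prey: 1+0-0=1; pred: 3+0-1=2
Step 6: prey: 1+0-0=1; pred: 2+0-0=2
Steps 7-15: state stable at prey=1, pred=2 (no change)
No extinction within 15 steps

Answer: 16 both-alive 1 2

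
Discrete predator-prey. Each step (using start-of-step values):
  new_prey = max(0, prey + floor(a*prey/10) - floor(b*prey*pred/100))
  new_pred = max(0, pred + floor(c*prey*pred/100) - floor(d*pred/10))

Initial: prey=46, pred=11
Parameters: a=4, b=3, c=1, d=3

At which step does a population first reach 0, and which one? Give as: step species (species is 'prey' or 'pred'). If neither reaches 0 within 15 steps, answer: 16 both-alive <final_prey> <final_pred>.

Answer: 16 both-alive 21 3

Derivation:
Step 1: prey: 46+18-15=49; pred: 11+5-3=13
Step 2: prey: 49+19-19=49; pred: 13+6-3=16
Step 3: prey: 49+19-23=45; pred: 16+7-4=19
Step 4: prey: 45+18-25=38; pred: 19+8-5=22
Step 5: prey: 38+15-25=28; pred: 22+8-6=24
Step 6: prey: 28+11-20=19; pred: 24+6-7=23
Step 7: prey: 19+7-13=13; pred: 23+4-6=21
Step 8: prey: 13+5-8=10; pred: 21+2-6=17
Step 9: prey: 10+4-5=9; pred: 17+1-5=13
Step 10: prey: 9+3-3=9; pred: 13+1-3=11
Step 11: prey: 9+3-2=10; pred: 11+0-3=8
Step 12: prey: 10+4-2=12; pred: 8+0-2=6
Step 13: prey: 12+4-2=14; pred: 6+0-1=5
Step 14: prey: 14+5-2=17; pred: 5+0-1=4
Step 15: prey: 17+6-2=21; pred: 4+0-1=3
No extinction within 15 steps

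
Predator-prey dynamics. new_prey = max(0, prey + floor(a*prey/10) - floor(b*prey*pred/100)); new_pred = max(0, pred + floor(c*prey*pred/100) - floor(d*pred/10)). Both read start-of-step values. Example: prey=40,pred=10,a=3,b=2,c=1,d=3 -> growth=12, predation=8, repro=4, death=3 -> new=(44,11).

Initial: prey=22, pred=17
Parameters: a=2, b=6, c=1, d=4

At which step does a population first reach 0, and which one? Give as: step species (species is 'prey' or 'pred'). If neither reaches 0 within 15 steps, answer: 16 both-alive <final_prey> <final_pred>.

Step 1: prey: 22+4-22=4; pred: 17+3-6=14
Step 2: prey: 4+0-3=1; pred: 14+0-5=9
Step 3: prey: 1+0-0=1; pred: 9+0-3=6
Step 4: prey: 1+0-0=1; pred: 6+0-2=4
Step 5: prey: 1+0-0=1; pred: 4+0-1=3
Step 6: prey: 1+0-0=1; pred: 3+0-1=2
Step 7: prey: 1+0-0=1; pred: 2+0-0=2
Steps 8-15: state stable at prey=1, pred=2 (no change)
No extinction within 15 steps

Answer: 16 both-alive 1 2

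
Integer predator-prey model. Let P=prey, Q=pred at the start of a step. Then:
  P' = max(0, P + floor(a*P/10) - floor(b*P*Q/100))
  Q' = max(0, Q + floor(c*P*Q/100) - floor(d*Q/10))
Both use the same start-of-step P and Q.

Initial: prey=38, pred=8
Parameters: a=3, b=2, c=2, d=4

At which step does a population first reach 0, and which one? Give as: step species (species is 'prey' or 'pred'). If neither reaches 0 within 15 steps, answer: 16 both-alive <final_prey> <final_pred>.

Step 1: prey: 38+11-6=43; pred: 8+6-3=11
Step 2: prey: 43+12-9=46; pred: 11+9-4=16
Step 3: prey: 46+13-14=45; pred: 16+14-6=24
Step 4: prey: 45+13-21=37; pred: 24+21-9=36
Step 5: prey: 37+11-26=22; pred: 36+26-14=48
Step 6: prey: 22+6-21=7; pred: 48+21-19=50
Step 7: prey: 7+2-7=2; pred: 50+7-20=37
Step 8: prey: 2+0-1=1; pred: 37+1-14=24
Step 9: prey: 1+0-0=1; pred: 24+0-9=15
Step 10: prey: 1+0-0=1; pred: 15+0-6=9
Step 11: prey: 1+0-0=1; pred: 9+0-3=6
Step 12: prey: 1+0-0=1; pred: 6+0-2=4
Step 13: prey: 1+0-0=1; pred: 4+0-1=3
Step 14: prey: 1+0-0=1; pred: 3+0-1=2
Step 15: prey: 1+0-0=1; pred: 2+0-0=2
No extinction within 15 steps

Answer: 16 both-alive 1 2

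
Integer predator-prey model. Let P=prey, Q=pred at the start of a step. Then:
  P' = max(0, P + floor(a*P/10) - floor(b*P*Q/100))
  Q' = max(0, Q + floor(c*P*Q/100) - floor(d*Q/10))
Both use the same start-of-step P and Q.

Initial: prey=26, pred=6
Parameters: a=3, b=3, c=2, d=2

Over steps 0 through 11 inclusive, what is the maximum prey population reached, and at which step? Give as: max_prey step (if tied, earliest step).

Answer: 31 2

Derivation:
Step 1: prey: 26+7-4=29; pred: 6+3-1=8
Step 2: prey: 29+8-6=31; pred: 8+4-1=11
Step 3: prey: 31+9-10=30; pred: 11+6-2=15
Step 4: prey: 30+9-13=26; pred: 15+9-3=21
Step 5: prey: 26+7-16=17; pred: 21+10-4=27
Step 6: prey: 17+5-13=9; pred: 27+9-5=31
Step 7: prey: 9+2-8=3; pred: 31+5-6=30
Step 8: prey: 3+0-2=1; pred: 30+1-6=25
Step 9: prey: 1+0-0=1; pred: 25+0-5=20
Step 10: prey: 1+0-0=1; pred: 20+0-4=16
Step 11: prey: 1+0-0=1; pred: 16+0-3=13
Max prey = 31 at step 2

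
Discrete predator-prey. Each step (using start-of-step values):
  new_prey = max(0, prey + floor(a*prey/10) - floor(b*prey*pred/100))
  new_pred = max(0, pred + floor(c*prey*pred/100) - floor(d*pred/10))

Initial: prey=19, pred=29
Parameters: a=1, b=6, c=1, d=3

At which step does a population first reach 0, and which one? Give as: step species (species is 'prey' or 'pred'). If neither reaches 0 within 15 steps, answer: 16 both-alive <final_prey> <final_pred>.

Step 1: prey: 19+1-33=0; pred: 29+5-8=26
First extinction: prey at step 1

Answer: 1 prey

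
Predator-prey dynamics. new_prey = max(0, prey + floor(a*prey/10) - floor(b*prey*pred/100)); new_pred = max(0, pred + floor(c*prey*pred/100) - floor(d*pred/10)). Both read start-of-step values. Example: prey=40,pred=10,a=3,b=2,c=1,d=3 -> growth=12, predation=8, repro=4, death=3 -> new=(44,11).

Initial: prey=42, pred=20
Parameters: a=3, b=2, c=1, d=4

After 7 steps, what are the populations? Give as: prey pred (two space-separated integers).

Answer: 32 12

Derivation:
Step 1: prey: 42+12-16=38; pred: 20+8-8=20
Step 2: prey: 38+11-15=34; pred: 20+7-8=19
Step 3: prey: 34+10-12=32; pred: 19+6-7=18
Step 4: prey: 32+9-11=30; pred: 18+5-7=16
Step 5: prey: 30+9-9=30; pred: 16+4-6=14
Step 6: prey: 30+9-8=31; pred: 14+4-5=13
Step 7: prey: 31+9-8=32; pred: 13+4-5=12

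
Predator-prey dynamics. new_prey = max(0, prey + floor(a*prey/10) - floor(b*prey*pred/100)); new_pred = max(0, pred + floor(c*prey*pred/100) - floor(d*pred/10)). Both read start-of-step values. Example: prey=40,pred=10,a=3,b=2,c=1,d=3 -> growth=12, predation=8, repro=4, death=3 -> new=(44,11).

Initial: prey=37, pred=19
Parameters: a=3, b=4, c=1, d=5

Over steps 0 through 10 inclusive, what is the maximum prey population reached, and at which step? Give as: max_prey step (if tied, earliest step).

Answer: 39 10

Derivation:
Step 1: prey: 37+11-28=20; pred: 19+7-9=17
Step 2: prey: 20+6-13=13; pred: 17+3-8=12
Step 3: prey: 13+3-6=10; pred: 12+1-6=7
Step 4: prey: 10+3-2=11; pred: 7+0-3=4
Step 5: prey: 11+3-1=13; pred: 4+0-2=2
Step 6: prey: 13+3-1=15; pred: 2+0-1=1
Step 7: prey: 15+4-0=19; pred: 1+0-0=1
Step 8: prey: 19+5-0=24; pred: 1+0-0=1
Step 9: prey: 24+7-0=31; pred: 1+0-0=1
Step 10: prey: 31+9-1=39; pred: 1+0-0=1
Max prey = 39 at step 10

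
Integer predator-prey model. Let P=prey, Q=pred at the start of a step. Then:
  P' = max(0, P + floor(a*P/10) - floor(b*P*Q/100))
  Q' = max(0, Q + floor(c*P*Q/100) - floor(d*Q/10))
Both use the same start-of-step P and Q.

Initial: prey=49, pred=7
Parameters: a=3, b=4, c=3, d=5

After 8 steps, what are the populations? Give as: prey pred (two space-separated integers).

Step 1: prey: 49+14-13=50; pred: 7+10-3=14
Step 2: prey: 50+15-28=37; pred: 14+21-7=28
Step 3: prey: 37+11-41=7; pred: 28+31-14=45
Step 4: prey: 7+2-12=0; pred: 45+9-22=32
Step 5: prey: 0+0-0=0; pred: 32+0-16=16
Step 6: prey: 0+0-0=0; pred: 16+0-8=8
Step 7: prey: 0+0-0=0; pred: 8+0-4=4
Step 8: prey: 0+0-0=0; pred: 4+0-2=2

Answer: 0 2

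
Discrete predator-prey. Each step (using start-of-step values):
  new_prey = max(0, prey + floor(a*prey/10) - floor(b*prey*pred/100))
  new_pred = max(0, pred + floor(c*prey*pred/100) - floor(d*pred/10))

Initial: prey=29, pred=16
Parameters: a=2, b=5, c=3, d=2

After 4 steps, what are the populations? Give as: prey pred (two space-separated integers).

Step 1: prey: 29+5-23=11; pred: 16+13-3=26
Step 2: prey: 11+2-14=0; pred: 26+8-5=29
Step 3: prey: 0+0-0=0; pred: 29+0-5=24
Step 4: prey: 0+0-0=0; pred: 24+0-4=20

Answer: 0 20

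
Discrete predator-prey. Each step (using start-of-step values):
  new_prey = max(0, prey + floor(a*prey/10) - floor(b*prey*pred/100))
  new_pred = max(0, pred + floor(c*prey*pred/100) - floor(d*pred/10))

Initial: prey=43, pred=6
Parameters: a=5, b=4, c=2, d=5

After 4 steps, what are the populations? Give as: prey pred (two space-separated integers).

Step 1: prey: 43+21-10=54; pred: 6+5-3=8
Step 2: prey: 54+27-17=64; pred: 8+8-4=12
Step 3: prey: 64+32-30=66; pred: 12+15-6=21
Step 4: prey: 66+33-55=44; pred: 21+27-10=38

Answer: 44 38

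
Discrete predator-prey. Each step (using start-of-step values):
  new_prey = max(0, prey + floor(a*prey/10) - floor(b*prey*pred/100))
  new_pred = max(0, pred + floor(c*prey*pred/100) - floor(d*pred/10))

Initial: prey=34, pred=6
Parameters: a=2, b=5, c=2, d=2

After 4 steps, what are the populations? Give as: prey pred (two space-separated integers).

Answer: 5 17

Derivation:
Step 1: prey: 34+6-10=30; pred: 6+4-1=9
Step 2: prey: 30+6-13=23; pred: 9+5-1=13
Step 3: prey: 23+4-14=13; pred: 13+5-2=16
Step 4: prey: 13+2-10=5; pred: 16+4-3=17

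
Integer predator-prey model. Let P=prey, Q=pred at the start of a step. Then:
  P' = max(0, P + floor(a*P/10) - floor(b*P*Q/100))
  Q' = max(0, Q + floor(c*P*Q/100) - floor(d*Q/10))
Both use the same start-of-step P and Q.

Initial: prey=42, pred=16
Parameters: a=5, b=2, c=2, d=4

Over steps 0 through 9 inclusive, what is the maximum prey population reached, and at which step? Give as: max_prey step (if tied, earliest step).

Step 1: prey: 42+21-13=50; pred: 16+13-6=23
Step 2: prey: 50+25-23=52; pred: 23+23-9=37
Step 3: prey: 52+26-38=40; pred: 37+38-14=61
Step 4: prey: 40+20-48=12; pred: 61+48-24=85
Step 5: prey: 12+6-20=0; pred: 85+20-34=71
Step 6: prey: 0+0-0=0; pred: 71+0-28=43
Step 7: prey: 0+0-0=0; pred: 43+0-17=26
Step 8: prey: 0+0-0=0; pred: 26+0-10=16
Step 9: prey: 0+0-0=0; pred: 16+0-6=10
Max prey = 52 at step 2

Answer: 52 2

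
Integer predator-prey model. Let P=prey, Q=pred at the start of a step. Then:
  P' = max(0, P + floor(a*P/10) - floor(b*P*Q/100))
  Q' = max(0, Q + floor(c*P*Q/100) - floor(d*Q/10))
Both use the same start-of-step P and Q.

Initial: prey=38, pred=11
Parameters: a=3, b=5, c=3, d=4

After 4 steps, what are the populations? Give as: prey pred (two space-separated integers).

Answer: 0 15

Derivation:
Step 1: prey: 38+11-20=29; pred: 11+12-4=19
Step 2: prey: 29+8-27=10; pred: 19+16-7=28
Step 3: prey: 10+3-14=0; pred: 28+8-11=25
Step 4: prey: 0+0-0=0; pred: 25+0-10=15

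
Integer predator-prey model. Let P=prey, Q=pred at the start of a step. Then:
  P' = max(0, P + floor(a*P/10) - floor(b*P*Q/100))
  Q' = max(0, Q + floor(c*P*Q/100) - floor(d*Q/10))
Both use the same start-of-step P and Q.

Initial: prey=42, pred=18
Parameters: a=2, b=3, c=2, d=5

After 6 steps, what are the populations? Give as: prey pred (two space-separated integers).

Step 1: prey: 42+8-22=28; pred: 18+15-9=24
Step 2: prey: 28+5-20=13; pred: 24+13-12=25
Step 3: prey: 13+2-9=6; pred: 25+6-12=19
Step 4: prey: 6+1-3=4; pred: 19+2-9=12
Step 5: prey: 4+0-1=3; pred: 12+0-6=6
Step 6: prey: 3+0-0=3; pred: 6+0-3=3

Answer: 3 3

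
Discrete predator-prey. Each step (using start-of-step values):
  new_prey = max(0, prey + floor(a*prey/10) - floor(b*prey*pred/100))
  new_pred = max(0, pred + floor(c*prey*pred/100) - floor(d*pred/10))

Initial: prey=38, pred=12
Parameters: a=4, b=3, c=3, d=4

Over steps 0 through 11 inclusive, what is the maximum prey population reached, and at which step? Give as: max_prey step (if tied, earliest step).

Step 1: prey: 38+15-13=40; pred: 12+13-4=21
Step 2: prey: 40+16-25=31; pred: 21+25-8=38
Step 3: prey: 31+12-35=8; pred: 38+35-15=58
Step 4: prey: 8+3-13=0; pred: 58+13-23=48
Step 5: prey: 0+0-0=0; pred: 48+0-19=29
Step 6: prey: 0+0-0=0; pred: 29+0-11=18
Step 7: prey: 0+0-0=0; pred: 18+0-7=11
Step 8: prey: 0+0-0=0; pred: 11+0-4=7
Step 9: prey: 0+0-0=0; pred: 7+0-2=5
Step 10: prey: 0+0-0=0; pred: 5+0-2=3
Step 11: prey: 0+0-0=0; pred: 3+0-1=2
Max prey = 40 at step 1

Answer: 40 1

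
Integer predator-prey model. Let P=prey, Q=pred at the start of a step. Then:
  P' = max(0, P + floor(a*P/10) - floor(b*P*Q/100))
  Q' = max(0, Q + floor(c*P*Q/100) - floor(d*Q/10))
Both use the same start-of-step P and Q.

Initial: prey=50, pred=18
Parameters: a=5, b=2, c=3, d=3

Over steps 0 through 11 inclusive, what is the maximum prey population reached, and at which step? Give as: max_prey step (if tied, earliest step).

Step 1: prey: 50+25-18=57; pred: 18+27-5=40
Step 2: prey: 57+28-45=40; pred: 40+68-12=96
Step 3: prey: 40+20-76=0; pred: 96+115-28=183
Step 4: prey: 0+0-0=0; pred: 183+0-54=129
Step 5: prey: 0+0-0=0; pred: 129+0-38=91
Step 6: prey: 0+0-0=0; pred: 91+0-27=64
Step 7: prey: 0+0-0=0; pred: 64+0-19=45
Step 8: prey: 0+0-0=0; pred: 45+0-13=32
Step 9: prey: 0+0-0=0; pred: 32+0-9=23
Step 10: prey: 0+0-0=0; pred: 23+0-6=17
Step 11: prey: 0+0-0=0; pred: 17+0-5=12
Max prey = 57 at step 1

Answer: 57 1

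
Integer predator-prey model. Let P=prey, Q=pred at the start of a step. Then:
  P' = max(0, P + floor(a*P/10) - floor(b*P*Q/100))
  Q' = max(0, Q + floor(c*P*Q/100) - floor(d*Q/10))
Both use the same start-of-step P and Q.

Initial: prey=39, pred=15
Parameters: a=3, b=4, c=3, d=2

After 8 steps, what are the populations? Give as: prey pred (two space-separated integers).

Step 1: prey: 39+11-23=27; pred: 15+17-3=29
Step 2: prey: 27+8-31=4; pred: 29+23-5=47
Step 3: prey: 4+1-7=0; pred: 47+5-9=43
Step 4: prey: 0+0-0=0; pred: 43+0-8=35
Step 5: prey: 0+0-0=0; pred: 35+0-7=28
Step 6: prey: 0+0-0=0; pred: 28+0-5=23
Step 7: prey: 0+0-0=0; pred: 23+0-4=19
Step 8: prey: 0+0-0=0; pred: 19+0-3=16

Answer: 0 16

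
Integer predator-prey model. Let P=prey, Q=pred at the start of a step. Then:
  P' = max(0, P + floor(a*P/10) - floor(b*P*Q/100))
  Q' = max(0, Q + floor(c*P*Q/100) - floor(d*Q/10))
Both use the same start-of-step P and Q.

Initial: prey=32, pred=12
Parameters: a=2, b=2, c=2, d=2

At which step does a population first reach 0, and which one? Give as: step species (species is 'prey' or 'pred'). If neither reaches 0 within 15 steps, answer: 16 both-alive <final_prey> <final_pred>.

Step 1: prey: 32+6-7=31; pred: 12+7-2=17
Step 2: prey: 31+6-10=27; pred: 17+10-3=24
Step 3: prey: 27+5-12=20; pred: 24+12-4=32
Step 4: prey: 20+4-12=12; pred: 32+12-6=38
Step 5: prey: 12+2-9=5; pred: 38+9-7=40
Step 6: prey: 5+1-4=2; pred: 40+4-8=36
Step 7: prey: 2+0-1=1; pred: 36+1-7=30
Step 8: prey: 1+0-0=1; pred: 30+0-6=24
Step 9: prey: 1+0-0=1; pred: 24+0-4=20
Step 10: prey: 1+0-0=1; pred: 20+0-4=16
Step 11: prey: 1+0-0=1; pred: 16+0-3=13
Step 12: prey: 1+0-0=1; pred: 13+0-2=11
Step 13: prey: 1+0-0=1; pred: 11+0-2=9
Step 14: prey: 1+0-0=1; pred: 9+0-1=8
Step 15: prey: 1+0-0=1; pred: 8+0-1=7
No extinction within 15 steps

Answer: 16 both-alive 1 7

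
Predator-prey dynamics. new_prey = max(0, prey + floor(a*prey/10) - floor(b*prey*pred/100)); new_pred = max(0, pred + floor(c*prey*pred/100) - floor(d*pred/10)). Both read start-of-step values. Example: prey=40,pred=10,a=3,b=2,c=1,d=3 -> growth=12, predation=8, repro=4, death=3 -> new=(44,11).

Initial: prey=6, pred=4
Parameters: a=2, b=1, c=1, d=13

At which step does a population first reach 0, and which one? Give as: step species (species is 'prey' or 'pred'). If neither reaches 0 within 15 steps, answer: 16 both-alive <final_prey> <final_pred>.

Step 1: prey: 6+1-0=7; pred: 4+0-5=0
First extinction: pred at step 1

Answer: 1 pred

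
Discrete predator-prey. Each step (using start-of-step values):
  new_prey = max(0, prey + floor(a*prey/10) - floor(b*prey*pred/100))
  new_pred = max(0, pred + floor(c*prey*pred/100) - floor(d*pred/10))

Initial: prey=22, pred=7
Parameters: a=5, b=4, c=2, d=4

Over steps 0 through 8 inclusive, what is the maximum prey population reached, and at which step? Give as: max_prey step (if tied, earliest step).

Step 1: prey: 22+11-6=27; pred: 7+3-2=8
Step 2: prey: 27+13-8=32; pred: 8+4-3=9
Step 3: prey: 32+16-11=37; pred: 9+5-3=11
Step 4: prey: 37+18-16=39; pred: 11+8-4=15
Step 5: prey: 39+19-23=35; pred: 15+11-6=20
Step 6: prey: 35+17-28=24; pred: 20+14-8=26
Step 7: prey: 24+12-24=12; pred: 26+12-10=28
Step 8: prey: 12+6-13=5; pred: 28+6-11=23
Max prey = 39 at step 4

Answer: 39 4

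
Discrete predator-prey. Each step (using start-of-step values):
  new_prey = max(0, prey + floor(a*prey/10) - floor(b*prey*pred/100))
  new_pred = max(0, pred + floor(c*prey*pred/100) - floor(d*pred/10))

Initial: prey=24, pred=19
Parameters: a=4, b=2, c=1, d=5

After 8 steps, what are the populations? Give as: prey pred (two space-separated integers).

Answer: 111 8

Derivation:
Step 1: prey: 24+9-9=24; pred: 19+4-9=14
Step 2: prey: 24+9-6=27; pred: 14+3-7=10
Step 3: prey: 27+10-5=32; pred: 10+2-5=7
Step 4: prey: 32+12-4=40; pred: 7+2-3=6
Step 5: prey: 40+16-4=52; pred: 6+2-3=5
Step 6: prey: 52+20-5=67; pred: 5+2-2=5
Step 7: prey: 67+26-6=87; pred: 5+3-2=6
Step 8: prey: 87+34-10=111; pred: 6+5-3=8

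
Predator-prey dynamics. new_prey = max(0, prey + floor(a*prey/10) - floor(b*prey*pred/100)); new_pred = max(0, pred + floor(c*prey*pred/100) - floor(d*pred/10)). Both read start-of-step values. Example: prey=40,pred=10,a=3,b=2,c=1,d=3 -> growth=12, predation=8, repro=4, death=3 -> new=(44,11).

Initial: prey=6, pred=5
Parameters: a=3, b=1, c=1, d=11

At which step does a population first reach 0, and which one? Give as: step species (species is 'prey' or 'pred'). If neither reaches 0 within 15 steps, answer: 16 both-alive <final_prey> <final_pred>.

Step 1: prey: 6+1-0=7; pred: 5+0-5=0
First extinction: pred at step 1

Answer: 1 pred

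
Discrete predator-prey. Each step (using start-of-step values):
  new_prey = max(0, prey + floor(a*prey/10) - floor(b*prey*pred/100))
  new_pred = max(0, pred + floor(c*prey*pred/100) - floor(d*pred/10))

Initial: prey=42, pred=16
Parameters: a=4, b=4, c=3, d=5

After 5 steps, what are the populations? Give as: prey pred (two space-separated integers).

Answer: 0 8

Derivation:
Step 1: prey: 42+16-26=32; pred: 16+20-8=28
Step 2: prey: 32+12-35=9; pred: 28+26-14=40
Step 3: prey: 9+3-14=0; pred: 40+10-20=30
Step 4: prey: 0+0-0=0; pred: 30+0-15=15
Step 5: prey: 0+0-0=0; pred: 15+0-7=8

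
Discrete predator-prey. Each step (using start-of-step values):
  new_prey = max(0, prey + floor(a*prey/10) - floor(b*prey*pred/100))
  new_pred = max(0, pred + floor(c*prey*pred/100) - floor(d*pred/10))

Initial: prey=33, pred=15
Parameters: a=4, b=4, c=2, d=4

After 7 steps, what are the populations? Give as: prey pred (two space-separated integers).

Step 1: prey: 33+13-19=27; pred: 15+9-6=18
Step 2: prey: 27+10-19=18; pred: 18+9-7=20
Step 3: prey: 18+7-14=11; pred: 20+7-8=19
Step 4: prey: 11+4-8=7; pred: 19+4-7=16
Step 5: prey: 7+2-4=5; pred: 16+2-6=12
Step 6: prey: 5+2-2=5; pred: 12+1-4=9
Step 7: prey: 5+2-1=6; pred: 9+0-3=6

Answer: 6 6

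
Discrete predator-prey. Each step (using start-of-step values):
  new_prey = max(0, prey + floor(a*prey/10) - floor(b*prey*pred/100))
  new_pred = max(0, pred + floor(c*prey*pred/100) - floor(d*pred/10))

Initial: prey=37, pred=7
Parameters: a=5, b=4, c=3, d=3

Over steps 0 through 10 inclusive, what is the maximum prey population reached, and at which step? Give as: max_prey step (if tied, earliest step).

Answer: 46 2

Derivation:
Step 1: prey: 37+18-10=45; pred: 7+7-2=12
Step 2: prey: 45+22-21=46; pred: 12+16-3=25
Step 3: prey: 46+23-46=23; pred: 25+34-7=52
Step 4: prey: 23+11-47=0; pred: 52+35-15=72
Step 5: prey: 0+0-0=0; pred: 72+0-21=51
Step 6: prey: 0+0-0=0; pred: 51+0-15=36
Step 7: prey: 0+0-0=0; pred: 36+0-10=26
Step 8: prey: 0+0-0=0; pred: 26+0-7=19
Step 9: prey: 0+0-0=0; pred: 19+0-5=14
Step 10: prey: 0+0-0=0; pred: 14+0-4=10
Max prey = 46 at step 2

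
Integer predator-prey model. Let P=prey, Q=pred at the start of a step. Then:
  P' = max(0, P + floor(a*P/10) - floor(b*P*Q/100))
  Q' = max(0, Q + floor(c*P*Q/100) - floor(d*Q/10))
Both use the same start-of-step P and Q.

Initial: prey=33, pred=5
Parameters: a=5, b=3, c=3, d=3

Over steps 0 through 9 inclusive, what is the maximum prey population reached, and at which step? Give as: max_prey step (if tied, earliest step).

Answer: 58 3

Derivation:
Step 1: prey: 33+16-4=45; pred: 5+4-1=8
Step 2: prey: 45+22-10=57; pred: 8+10-2=16
Step 3: prey: 57+28-27=58; pred: 16+27-4=39
Step 4: prey: 58+29-67=20; pred: 39+67-11=95
Step 5: prey: 20+10-57=0; pred: 95+57-28=124
Step 6: prey: 0+0-0=0; pred: 124+0-37=87
Step 7: prey: 0+0-0=0; pred: 87+0-26=61
Step 8: prey: 0+0-0=0; pred: 61+0-18=43
Step 9: prey: 0+0-0=0; pred: 43+0-12=31
Max prey = 58 at step 3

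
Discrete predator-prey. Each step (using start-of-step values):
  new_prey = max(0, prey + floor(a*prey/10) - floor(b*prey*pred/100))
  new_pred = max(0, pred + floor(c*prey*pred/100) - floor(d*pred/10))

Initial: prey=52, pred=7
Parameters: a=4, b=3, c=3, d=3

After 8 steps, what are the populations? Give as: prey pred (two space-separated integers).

Step 1: prey: 52+20-10=62; pred: 7+10-2=15
Step 2: prey: 62+24-27=59; pred: 15+27-4=38
Step 3: prey: 59+23-67=15; pred: 38+67-11=94
Step 4: prey: 15+6-42=0; pred: 94+42-28=108
Step 5: prey: 0+0-0=0; pred: 108+0-32=76
Step 6: prey: 0+0-0=0; pred: 76+0-22=54
Step 7: prey: 0+0-0=0; pred: 54+0-16=38
Step 8: prey: 0+0-0=0; pred: 38+0-11=27

Answer: 0 27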